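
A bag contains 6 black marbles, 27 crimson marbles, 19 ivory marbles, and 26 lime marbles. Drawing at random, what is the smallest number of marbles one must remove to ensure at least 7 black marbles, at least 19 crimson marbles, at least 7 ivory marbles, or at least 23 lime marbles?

53

Each of the 4 colors has its own threshold; avoid all of them simultaneously.
The worst case stops just short of every target: 6 black, 18 crimson, 6 ivory, 22 lime — 6 + 18 + 6 + 22 = 52 marbles.
One more marble must push some color to its target, so 52 + 1 = 53.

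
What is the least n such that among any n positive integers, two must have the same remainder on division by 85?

Two integers differ by a multiple of 85 exactly when they share a remainder mod 85.
There are 85 residue classes mod 85, so 85 integers can all lie in distinct classes.
One more integer must repeat a residue, giving a difference divisible by 85. So n = 85 + 1 = 86.

86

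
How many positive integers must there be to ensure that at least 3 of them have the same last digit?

21

There are 10 possible last digits acting as pigeonholes.
With 10 × 2 = 20 positive integers we could place exactly 2 in each, with no class reaching 3.
One more forces some class to hold 3, so 20 + 1 = 21.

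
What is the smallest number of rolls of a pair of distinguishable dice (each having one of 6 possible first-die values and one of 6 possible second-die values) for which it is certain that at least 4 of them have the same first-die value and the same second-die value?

There are 6 × 6 = 36 (first-die value, second-die value) combinations acting as pigeonholes.
With 36 × 3 = 108 rolls of a pair of distinguishable dice we could place exactly 3 in each, with no (first-die value, second-die value) pair reaching 4.
One more forces some (first-die value, second-die value) pair to hold 4, so 108 + 1 = 109.

109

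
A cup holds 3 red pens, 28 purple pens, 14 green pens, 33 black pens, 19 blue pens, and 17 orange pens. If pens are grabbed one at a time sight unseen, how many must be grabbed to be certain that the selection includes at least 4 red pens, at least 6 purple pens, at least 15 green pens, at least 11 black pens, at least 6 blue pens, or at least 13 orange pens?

Each of the 6 ink colors has its own threshold; avoid all of them simultaneously.
The worst case stops just short of every target: 3 red, 5 purple, 14 green, 10 black, 5 blue, 12 orange — 3 + 5 + 14 + 10 + 5 + 12 = 49 pens.
One more pen must push some ink color to its target, so 49 + 1 = 50.

50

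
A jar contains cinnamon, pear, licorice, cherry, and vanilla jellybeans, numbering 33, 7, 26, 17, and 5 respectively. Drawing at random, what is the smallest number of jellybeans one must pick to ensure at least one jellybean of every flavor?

The hardest flavor to obtain is vanilla: we could draw every other jellybean first — 88 − 5 = 83 jellybeans — without a single vanilla one.
The next draw must be vanilla, so 83 + 1 = 84.

84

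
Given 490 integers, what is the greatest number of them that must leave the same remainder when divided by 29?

17

The 490 integers fall into 29 residue classes modulo 29.
If each of the 29 residue classes modulo 29 held at most 16, the total would be at most 29 × 16 = 464 < 490, a contradiction.
So at least one holds ⌈490/29⌉ = 17.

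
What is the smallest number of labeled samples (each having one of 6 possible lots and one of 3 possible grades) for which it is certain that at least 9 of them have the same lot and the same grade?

There are 6 × 3 = 18 (lot, grade) combinations acting as pigeonholes.
With 18 × 8 = 144 labeled samples we could place exactly 8 in each, with no (lot, grade) pair reaching 9.
One more forces some (lot, grade) pair to hold 9, so 144 + 1 = 145.

145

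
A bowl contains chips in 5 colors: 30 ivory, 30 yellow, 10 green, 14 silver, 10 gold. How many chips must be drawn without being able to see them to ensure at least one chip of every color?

85

The hardest color to obtain is green: we could draw every other chip first — 94 − 10 = 84 chips — without a single green one.
The next draw must be green, so 84 + 1 = 85.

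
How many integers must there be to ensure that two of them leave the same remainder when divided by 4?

There are 4 residue classes modulo 4 acting as pigeonholes.
With 4 integers we could place one in each, avoiding any repeat.
One more forces some class to hold 2, so 4 + 1 = 5.

5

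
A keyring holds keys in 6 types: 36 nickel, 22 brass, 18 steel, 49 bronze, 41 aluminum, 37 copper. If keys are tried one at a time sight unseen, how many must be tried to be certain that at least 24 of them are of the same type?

In the worst case we take at most 23 of each type, but all 22 brass and all 18 steel (fewer than 23), giving 23 + 22 + 18 + 23 + 23 + 23 = 132.
One more key then forces some type to 24, so 132 + 1 = 133.

133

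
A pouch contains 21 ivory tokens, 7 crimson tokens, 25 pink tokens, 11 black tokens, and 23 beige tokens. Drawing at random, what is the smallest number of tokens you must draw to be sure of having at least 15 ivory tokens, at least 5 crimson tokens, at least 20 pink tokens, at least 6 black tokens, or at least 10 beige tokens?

Each of the 5 colors has its own threshold; avoid all of them simultaneously.
The worst case stops just short of every target: 14 ivory, 4 crimson, 19 pink, 5 black, 9 beige — 14 + 4 + 19 + 5 + 9 = 51 tokens.
One more token must push some color to its target, so 51 + 1 = 52.

52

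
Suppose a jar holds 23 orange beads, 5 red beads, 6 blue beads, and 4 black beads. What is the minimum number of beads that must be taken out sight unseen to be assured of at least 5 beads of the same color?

17

The worst case takes 4 beads of each color without reaching 5 of any: 4 × 4 = 16.
The next bead must bring some color to 5, so 16 + 1 = 17.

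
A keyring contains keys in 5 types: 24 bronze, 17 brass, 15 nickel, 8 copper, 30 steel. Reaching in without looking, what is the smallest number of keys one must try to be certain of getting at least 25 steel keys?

89

To avoid steel keys as long as possible, exhaust the other 4 types first.
The worst case draws every non-steel key first: 24 + 17 + 15 + 8 = 64.
The next 25 draws are then forced to be steel, giving 64 + 25 = 89.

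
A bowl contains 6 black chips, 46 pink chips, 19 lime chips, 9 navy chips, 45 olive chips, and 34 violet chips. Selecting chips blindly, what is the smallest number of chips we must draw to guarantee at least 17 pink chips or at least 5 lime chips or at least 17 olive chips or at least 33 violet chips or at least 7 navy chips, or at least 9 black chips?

81

The worst case stops just short of every target: all 6 black, 16 pink, 4 lime, 6 navy, 16 olive, 32 violet — 6 + 16 + 4 + 6 + 16 + 32 = 80 chips.
One more chip must push some color to its target, so 80 + 1 = 81.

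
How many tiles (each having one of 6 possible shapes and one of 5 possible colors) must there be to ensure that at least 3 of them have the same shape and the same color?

61

There are 6 × 5 = 30 (shape, color) combinations acting as pigeonholes.
With 30 × 2 = 60 tiles we could place exactly 2 in each, with no (shape, color) pair reaching 3.
One more forces some (shape, color) pair to hold 3, so 60 + 1 = 61.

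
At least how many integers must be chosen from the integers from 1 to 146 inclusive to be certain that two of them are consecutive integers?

Partition {1, …, 146} into 73 pairs: {1,2}, {3,4}, …, {145,146}.
Choosing 73 integers — say the 73 even numbers 2, 4, …, 146 — takes one from each pair and avoids the property.
Choosing 74 forces two into the same pair by pigeonhole, and those are consecutive. So 74.

74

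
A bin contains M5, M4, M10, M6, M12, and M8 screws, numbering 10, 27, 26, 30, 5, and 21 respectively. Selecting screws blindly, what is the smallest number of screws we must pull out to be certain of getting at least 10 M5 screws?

To avoid M5 screws as long as possible, exhaust the other 5 sizes first.
The worst case draws every non-M5 screw first: 27 + 26 + 30 + 5 + 21 = 109.
The next 10 draws are then forced to be M5, giving 109 + 10 = 119.

119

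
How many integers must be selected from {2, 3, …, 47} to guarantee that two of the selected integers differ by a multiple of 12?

13

Group the integers by remainder mod 12; there are 12 residue classes, each nonempty in this range.
Choosing one from each class (12 integers) avoids any shared remainder.
One more choice must repeat a class, so two differ by a multiple of 12. Hence 12 + 1 = 13.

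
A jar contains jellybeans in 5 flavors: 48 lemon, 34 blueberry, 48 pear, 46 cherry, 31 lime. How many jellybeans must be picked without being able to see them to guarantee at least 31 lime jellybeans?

207

To avoid lime jellybeans as long as possible, exhaust the other 4 flavors first.
The worst case draws every non-lime jellybean first: 48 + 34 + 48 + 46 = 176.
The next 31 draws are then forced to be lime, giving 176 + 31 = 207.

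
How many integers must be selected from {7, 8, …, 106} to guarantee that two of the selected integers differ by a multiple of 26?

Use the pigeonhole principle on residue classes: group the integers by remainder mod 26; there are 26 residue classes, each nonempty in this range.
Choosing one from each class (26 integers) avoids any shared remainder.
One more choice must repeat a class, so two differ by a multiple of 26. Hence 26 + 1 = 27.

27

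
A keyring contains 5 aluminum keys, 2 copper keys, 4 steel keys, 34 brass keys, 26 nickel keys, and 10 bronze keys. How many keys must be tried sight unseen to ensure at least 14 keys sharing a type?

Treat the 6 types as pigeonholes.
In the worst case we take at most 13 of each type, but all 5 aluminum, all 2 copper, all 4 steel, and all 10 bronze (fewer than 13), giving 5 + 2 + 4 + 13 + 13 + 10 = 47.
One more key then forces some type to 14, so 47 + 1 = 48.

48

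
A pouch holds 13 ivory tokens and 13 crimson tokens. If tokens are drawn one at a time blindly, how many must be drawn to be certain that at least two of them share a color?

3

Treat the 2 colors as pigeonholes.
The worst case takes 1 token of each color without reaching 2 of any: 2 × 1 = 2.
The next token must bring some color to 2, so 2 + 1 = 3.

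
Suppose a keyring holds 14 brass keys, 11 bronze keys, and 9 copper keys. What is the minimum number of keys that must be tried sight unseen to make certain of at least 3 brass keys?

23

The worst case draws every non-brass key first: 11 + 9 = 20.
The next 3 draws are then forced to be brass, giving 20 + 3 = 23.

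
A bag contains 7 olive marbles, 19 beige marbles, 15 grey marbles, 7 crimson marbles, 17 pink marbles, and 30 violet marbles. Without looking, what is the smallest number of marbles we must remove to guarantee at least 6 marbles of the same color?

The worst case takes 5 marbles of each color without reaching 6 of any: 6 × 5 = 30.
The next marble must bring some color to 6, so 30 + 1 = 31.

31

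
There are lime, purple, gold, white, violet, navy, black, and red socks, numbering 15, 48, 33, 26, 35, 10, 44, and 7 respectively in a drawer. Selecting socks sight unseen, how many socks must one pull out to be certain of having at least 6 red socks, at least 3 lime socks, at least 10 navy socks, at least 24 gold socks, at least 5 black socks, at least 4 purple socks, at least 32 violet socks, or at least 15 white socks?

92

The worst case stops just short of every target: 2 lime, 3 purple, 23 gold, 14 white, 31 violet, 9 navy, 4 black, 5 red — 2 + 3 + 23 + 14 + 31 + 9 + 4 + 5 = 91 socks.
One more sock must push some color to its target, so 91 + 1 = 92.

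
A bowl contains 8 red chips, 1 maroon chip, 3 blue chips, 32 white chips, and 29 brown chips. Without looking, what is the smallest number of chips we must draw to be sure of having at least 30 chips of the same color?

71

Treat the 5 colors as pigeonholes.
In the worst case we take at most 29 of each color, but all 8 red, all 1 maroon, and all 3 blue (fewer than 29), giving 8 + 1 + 3 + 29 + 29 = 70.
One more chip then forces some color to 30, so 70 + 1 = 71.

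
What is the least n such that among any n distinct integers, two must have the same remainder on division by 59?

60

Two integers differ by a multiple of 59 exactly when they share a remainder mod 59.
There are 59 residue classes mod 59, so 59 integers can all lie in distinct classes.
One more integer must repeat a residue, giving a difference divisible by 59. So n = 59 + 1 = 60.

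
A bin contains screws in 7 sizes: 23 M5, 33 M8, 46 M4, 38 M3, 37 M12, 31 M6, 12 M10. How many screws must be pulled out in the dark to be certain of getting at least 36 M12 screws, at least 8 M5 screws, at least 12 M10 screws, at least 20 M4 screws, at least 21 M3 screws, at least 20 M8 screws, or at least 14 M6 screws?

125

Each of the 7 sizes has its own threshold; avoid all of them simultaneously.
The worst case stops just short of every target: 7 M5, 19 M8, 19 M4, 20 M3, 35 M12, 13 M6, 11 M10 — 7 + 19 + 19 + 20 + 35 + 13 + 11 = 124 screws.
One more screw must push some size to its target, so 124 + 1 = 125.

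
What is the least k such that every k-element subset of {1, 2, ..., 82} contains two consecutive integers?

42

Partition {1, …, 82} into 41 pairs: {1,2}, {3,4}, …, {81,82}.
Choosing 41 integers — say the 41 even numbers 2, 4, …, 82 — takes one from each pair and avoids the property.
Choosing 42 forces two into the same pair by pigeonhole, and those are consecutive. So 42.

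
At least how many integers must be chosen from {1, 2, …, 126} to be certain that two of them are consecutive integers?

Partition {1, …, 126} into 63 pairs: {1,2}, {3,4}, …, {125,126}.
Choosing 63 integers — say the 63 even numbers 2, 4, …, 126 — takes one from each pair and avoids the property.
Choosing 64 forces two into the same pair by pigeonhole, and those are consecutive. So 64.

64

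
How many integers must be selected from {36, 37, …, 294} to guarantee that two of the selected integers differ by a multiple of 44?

Group the integers by remainder mod 44; there are 44 residue classes, each nonempty in this range.
Choosing one from each class (44 integers) avoids any shared remainder.
One more choice must repeat a class, so two differ by a multiple of 44. Hence 44 + 1 = 45.

45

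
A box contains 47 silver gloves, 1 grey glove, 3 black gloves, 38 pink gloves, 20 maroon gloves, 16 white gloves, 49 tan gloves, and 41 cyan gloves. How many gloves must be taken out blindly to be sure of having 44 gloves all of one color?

206

Treat the 8 colors as pigeonholes.
In the worst case we take at most 43 of each color, but all 1 grey, all 3 black, all 38 pink, all 20 maroon, all 16 white, and all 41 cyan (fewer than 43), giving 43 + 1 + 3 + 38 + 20 + 16 + 43 + 41 = 205.
One more glove then forces some color to 44, so 205 + 1 = 206.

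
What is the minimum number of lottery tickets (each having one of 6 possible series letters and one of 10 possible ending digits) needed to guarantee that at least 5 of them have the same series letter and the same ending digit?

241

There are 6 × 10 = 60 (series letter, ending digit) combinations acting as pigeonholes.
With 60 × 4 = 240 lottery tickets we could place exactly 4 in each, with no (series letter, ending digit) pair reaching 5.
One more forces some (series letter, ending digit) pair to hold 5, so 240 + 1 = 241.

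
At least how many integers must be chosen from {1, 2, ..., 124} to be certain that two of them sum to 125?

Partition {1, …, 124} into 62 pairs: {1,124}, {2,123}, …, {62,63}.
Choosing 62 integers — say the integers 1 through 62 — takes one from each pair and avoids the property.
Choosing 63 forces two into the same pair by pigeonhole, and those sum to 125. So 63.

63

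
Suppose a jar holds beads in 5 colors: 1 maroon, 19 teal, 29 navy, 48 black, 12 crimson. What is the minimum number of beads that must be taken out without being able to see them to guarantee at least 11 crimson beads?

108

The worst case draws every non-crimson bead first: 1 + 19 + 29 + 48 = 97.
The next 11 draws are then forced to be crimson, giving 97 + 11 = 108.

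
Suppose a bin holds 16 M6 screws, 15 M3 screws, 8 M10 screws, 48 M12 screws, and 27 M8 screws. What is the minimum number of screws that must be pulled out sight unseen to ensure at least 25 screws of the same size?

Treat the 5 sizes as pigeonholes.
In the worst case we take at most 24 of each size, but all 16 M6, all 15 M3, and all 8 M10 (fewer than 24), giving 16 + 15 + 8 + 24 + 24 = 87.
One more screw then forces some size to 25, so 87 + 1 = 88.

88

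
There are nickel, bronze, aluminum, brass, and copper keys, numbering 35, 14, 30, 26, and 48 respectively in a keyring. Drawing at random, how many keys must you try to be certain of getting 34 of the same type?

In the worst case we take at most 33 of each type, but all 14 bronze, all 30 aluminum, and all 26 brass (fewer than 33), giving 33 + 14 + 30 + 26 + 33 = 136.
One more key then forces some type to 34, so 136 + 1 = 137.

137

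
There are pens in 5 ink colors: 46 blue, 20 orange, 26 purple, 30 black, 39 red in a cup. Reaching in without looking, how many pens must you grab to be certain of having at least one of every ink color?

142

The hardest ink color to obtain is orange: we could draw every other pen first — 161 − 20 = 141 pens — without a single orange one.
The next draw must be orange, so 141 + 1 = 142.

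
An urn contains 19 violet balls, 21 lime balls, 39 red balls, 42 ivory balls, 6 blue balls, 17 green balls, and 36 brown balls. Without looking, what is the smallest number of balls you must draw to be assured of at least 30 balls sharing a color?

151

In the worst case we take at most 29 of each color, but all 19 violet, all 21 lime, all 6 blue, and all 17 green (fewer than 29), giving 19 + 21 + 29 + 29 + 6 + 17 + 29 = 150.
One more ball then forces some color to 30, so 150 + 1 = 151.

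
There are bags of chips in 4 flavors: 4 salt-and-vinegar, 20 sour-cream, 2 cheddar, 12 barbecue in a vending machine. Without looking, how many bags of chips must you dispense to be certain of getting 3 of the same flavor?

The worst case takes 2 bags of chips of each flavor without reaching 3 of any: 4 × 2 = 8.
The next bag of chips must bring some flavor to 3, so 8 + 1 = 9.

9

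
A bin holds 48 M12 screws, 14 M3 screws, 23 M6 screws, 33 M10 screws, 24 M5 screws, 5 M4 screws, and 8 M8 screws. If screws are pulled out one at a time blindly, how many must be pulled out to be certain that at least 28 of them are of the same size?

Treat the 7 sizes as pigeonholes.
In the worst case we take at most 27 of each size, but all 14 M3, all 23 M6, all 24 M5, all 5 M4, and all 8 M8 (fewer than 27), giving 27 + 14 + 23 + 27 + 24 + 5 + 8 = 128.
One more screw then forces some size to 28, so 128 + 1 = 129.

129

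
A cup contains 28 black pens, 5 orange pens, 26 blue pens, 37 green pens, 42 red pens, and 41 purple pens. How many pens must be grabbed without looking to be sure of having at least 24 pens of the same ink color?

121

In the worst case we take at most 23 of each ink color, but all 5 orange (fewer than 23), giving 23 + 5 + 23 + 23 + 23 + 23 = 120.
One more pen then forces some ink color to 24, so 120 + 1 = 121.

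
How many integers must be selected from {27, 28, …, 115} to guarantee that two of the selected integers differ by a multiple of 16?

Use the pigeonhole principle on residue classes: group the integers by remainder mod 16; there are 16 residue classes, each nonempty in this range.
Choosing one from each class (16 integers) avoids any shared remainder.
One more choice must repeat a class, so two differ by a multiple of 16. Hence 16 + 1 = 17.

17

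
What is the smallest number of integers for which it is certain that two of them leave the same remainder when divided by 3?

4

There are 3 residue classes modulo 3 acting as pigeonholes.
With 3 integers we could place one in each, avoiding any repeat.
One more forces some class to hold 2, so 3 + 1 = 4.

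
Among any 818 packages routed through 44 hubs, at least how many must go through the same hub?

If each of the 44 hubs held at most 18, the total would be at most 44 × 18 = 792 < 818, a contradiction.
So at least one holds ⌈818/44⌉ = 19.

19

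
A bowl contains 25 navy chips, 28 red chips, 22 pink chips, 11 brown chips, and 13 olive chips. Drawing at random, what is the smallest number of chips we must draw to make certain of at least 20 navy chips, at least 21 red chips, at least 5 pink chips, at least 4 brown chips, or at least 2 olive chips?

The worst case stops just short of every target: 19 navy, 20 red, 4 pink, 3 brown, 1 olive — 19 + 20 + 4 + 3 + 1 = 47 chips.
One more chip must push some color to its target, so 47 + 1 = 48.

48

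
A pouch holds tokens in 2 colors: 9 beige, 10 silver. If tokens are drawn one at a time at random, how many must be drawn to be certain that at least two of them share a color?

The worst case takes 1 token of each color without reaching 2 of any: 2 × 1 = 2.
The next token must bring some color to 2, so 2 + 1 = 3.

3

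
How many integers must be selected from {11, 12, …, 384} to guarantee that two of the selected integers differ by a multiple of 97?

Group the integers by remainder mod 97; there are 97 residue classes, each nonempty in this range.
Choosing one from each class (97 integers) avoids any shared remainder.
One more choice must repeat a class, so two differ by a multiple of 97. Hence 97 + 1 = 98.

98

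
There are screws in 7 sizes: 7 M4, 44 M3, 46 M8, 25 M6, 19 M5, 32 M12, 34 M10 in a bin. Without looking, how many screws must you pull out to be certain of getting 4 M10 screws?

177

To avoid M10 screws as long as possible, exhaust the other 6 sizes first.
The worst case draws every non-M10 screw first: 7 + 44 + 46 + 25 + 19 + 32 = 173.
The next 4 draws are then forced to be M10, giving 173 + 4 = 177.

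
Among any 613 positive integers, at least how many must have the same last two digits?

There are 100 possible two-digit endings, which serve as the pigeonholes.
If each of the 100 possible two-digit endings held at most 6, the total would be at most 100 × 6 = 600 < 613, a contradiction.
So at least one holds ⌈613/100⌉ = 7.

7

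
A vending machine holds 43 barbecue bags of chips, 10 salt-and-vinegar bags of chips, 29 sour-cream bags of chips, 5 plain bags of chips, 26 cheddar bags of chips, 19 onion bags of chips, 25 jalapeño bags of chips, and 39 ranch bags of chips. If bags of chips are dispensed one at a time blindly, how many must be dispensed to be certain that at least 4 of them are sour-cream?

171

The worst case draws every non-sour-cream bag of chips first: 43 + 10 + 5 + 26 + 19 + 25 + 39 = 167.
The next 4 draws are then forced to be sour-cream, giving 167 + 4 = 171.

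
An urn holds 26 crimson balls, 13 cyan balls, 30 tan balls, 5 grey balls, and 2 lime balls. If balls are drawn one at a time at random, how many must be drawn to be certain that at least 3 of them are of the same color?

Treat the 5 colors as pigeonholes.
The worst case takes 2 balls of each color without reaching 3 of any: 5 × 2 = 10.
The next ball must bring some color to 3, so 10 + 1 = 11.

11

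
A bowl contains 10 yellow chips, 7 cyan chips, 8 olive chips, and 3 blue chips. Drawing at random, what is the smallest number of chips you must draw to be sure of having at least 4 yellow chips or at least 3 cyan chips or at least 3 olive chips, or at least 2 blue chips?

The worst case stops just short of every target: 3 yellow, 2 cyan, 2 olive, 1 blue — 3 + 2 + 2 + 1 = 8 chips.
One more chip must push some color to its target, so 8 + 1 = 9.

9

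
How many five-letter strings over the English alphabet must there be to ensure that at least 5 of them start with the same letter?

105

There are 26 possible first letters acting as pigeonholes.
With 26 × 4 = 104 five-letter strings over the English alphabet we could place exactly 4 in each, with no class reaching 5.
One more forces some class to hold 5, so 104 + 1 = 105.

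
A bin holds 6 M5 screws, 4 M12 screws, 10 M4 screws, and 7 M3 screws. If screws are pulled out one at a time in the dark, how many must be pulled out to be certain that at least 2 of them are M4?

The worst case draws every non-M4 screw first: 6 + 4 + 7 = 17.
The next 2 draws are then forced to be M4, giving 17 + 2 = 19.

19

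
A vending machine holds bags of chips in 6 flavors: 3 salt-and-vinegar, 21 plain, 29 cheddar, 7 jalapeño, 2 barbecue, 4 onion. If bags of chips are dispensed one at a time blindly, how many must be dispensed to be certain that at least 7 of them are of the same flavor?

28

In the worst case we take at most 6 of each flavor, but all 3 salt-and-vinegar, all 2 barbecue, and all 4 onion (fewer than 6), giving 3 + 6 + 6 + 6 + 2 + 4 = 27.
One more bag of chips then forces some flavor to 7, so 27 + 1 = 28.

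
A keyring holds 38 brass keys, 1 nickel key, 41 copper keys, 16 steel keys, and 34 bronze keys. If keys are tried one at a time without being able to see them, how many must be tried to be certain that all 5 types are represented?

130

The hardest type to obtain is nickel: we could draw every other key first — 130 − 1 = 129 keys — without a single nickel one.
The next draw must be nickel, so 129 + 1 = 130.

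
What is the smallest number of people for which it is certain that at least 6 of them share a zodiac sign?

61

There are 12 zodiac signs acting as pigeonholes.
With 12 × 5 = 60 people we could place exactly 5 in each, with no class reaching 6.
One more forces some class to hold 6, so 60 + 1 = 61.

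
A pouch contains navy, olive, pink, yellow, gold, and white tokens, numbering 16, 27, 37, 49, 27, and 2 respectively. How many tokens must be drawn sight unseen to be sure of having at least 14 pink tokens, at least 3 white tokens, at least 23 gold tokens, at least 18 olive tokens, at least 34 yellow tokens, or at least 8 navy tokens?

95

The worst case stops just short of every target: 7 navy, 17 olive, 13 pink, 33 yellow, 22 gold, 2 white — 7 + 17 + 13 + 33 + 22 + 2 = 94 tokens.
One more token must push some color to its target, so 94 + 1 = 95.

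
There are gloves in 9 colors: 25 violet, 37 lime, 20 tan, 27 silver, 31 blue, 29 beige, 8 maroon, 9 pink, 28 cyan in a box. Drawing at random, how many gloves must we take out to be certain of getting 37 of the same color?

In the worst case we take at most 36 of each color, but all 25 violet, all 20 tan, all 27 silver, all 31 blue, all 29 beige, all 8 maroon, all 9 pink, and all 28 cyan (fewer than 36), giving 25 + 36 + 20 + 27 + 31 + 29 + 8 + 9 + 28 = 213.
One more glove then forces some color to 37, so 213 + 1 = 214.

214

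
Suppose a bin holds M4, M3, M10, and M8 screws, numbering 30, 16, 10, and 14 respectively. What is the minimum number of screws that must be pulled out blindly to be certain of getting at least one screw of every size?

The hardest size to obtain is M10: we could draw every other screw first — 70 − 10 = 60 screws — without a single M10 one.
The next draw must be M10, so 60 + 1 = 61.

61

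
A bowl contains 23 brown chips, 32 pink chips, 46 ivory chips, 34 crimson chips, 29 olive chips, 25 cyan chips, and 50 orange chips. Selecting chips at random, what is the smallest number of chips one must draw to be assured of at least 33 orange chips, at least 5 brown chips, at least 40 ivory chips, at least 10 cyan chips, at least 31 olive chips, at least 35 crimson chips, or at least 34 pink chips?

180

Each of the 7 colors has its own threshold; avoid all of them simultaneously.
The worst case stops just short of every target: 4 brown, all 32 pink, 39 ivory, 34 crimson, all 29 olive, 9 cyan, 32 orange — 4 + 32 + 39 + 34 + 29 + 9 + 32 = 179 chips.
One more chip must push some color to its target, so 179 + 1 = 180.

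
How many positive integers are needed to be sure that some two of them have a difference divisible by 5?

Use the pigeonhole principle on residue classes: two integers differ by a multiple of 5 exactly when they share a remainder mod 5.
There are 5 residue classes mod 5, so 5 integers can all lie in distinct classes.
One more integer must repeat a residue, giving a difference divisible by 5. So n = 5 + 1 = 6.

6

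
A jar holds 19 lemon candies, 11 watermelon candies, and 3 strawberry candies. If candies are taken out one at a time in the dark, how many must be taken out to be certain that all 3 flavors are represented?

The hardest flavor to obtain is strawberry: we could draw every other candy first — 33 − 3 = 30 candies — without a single strawberry one.
The next draw must be strawberry, so 30 + 1 = 31.

31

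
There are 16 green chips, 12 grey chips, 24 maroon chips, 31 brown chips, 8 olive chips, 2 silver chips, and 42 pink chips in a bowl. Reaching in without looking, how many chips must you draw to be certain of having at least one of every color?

134

The hardest color to obtain is silver: we could draw every other chip first — 135 − 2 = 133 chips — without a single silver one.
The next draw must be silver, so 133 + 1 = 134.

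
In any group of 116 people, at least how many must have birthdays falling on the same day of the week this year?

There are 7 days of the week, which serve as the pigeonholes.
If each of the 7 days of the week held at most 16, the total would be at most 7 × 16 = 112 < 116, a contradiction.
So at least one holds ⌈116/7⌉ = 17.

17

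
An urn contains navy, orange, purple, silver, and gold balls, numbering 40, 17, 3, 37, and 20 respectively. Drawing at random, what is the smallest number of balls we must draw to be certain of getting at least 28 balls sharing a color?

95

In the worst case we take at most 27 of each color, but all 17 orange, all 3 purple, and all 20 gold (fewer than 27), giving 27 + 17 + 3 + 27 + 20 = 94.
One more ball then forces some color to 28, so 94 + 1 = 95.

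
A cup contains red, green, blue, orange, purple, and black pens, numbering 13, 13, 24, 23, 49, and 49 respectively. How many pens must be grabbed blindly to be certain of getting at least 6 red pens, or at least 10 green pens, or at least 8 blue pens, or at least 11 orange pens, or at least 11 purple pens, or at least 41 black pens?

82

The worst case stops just short of every target: 5 red, 9 green, 7 blue, 10 orange, 10 purple, 40 black — 5 + 9 + 7 + 10 + 10 + 40 = 81 pens.
One more pen must push some ink color to its target, so 81 + 1 = 82.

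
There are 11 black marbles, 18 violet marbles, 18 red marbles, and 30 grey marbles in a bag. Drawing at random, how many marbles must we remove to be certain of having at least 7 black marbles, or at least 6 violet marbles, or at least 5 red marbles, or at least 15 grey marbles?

The worst case stops just short of every target: 6 black, 5 violet, 4 red, 14 grey — 6 + 5 + 4 + 14 = 29 marbles.
One more marble must push some color to its target, so 29 + 1 = 30.

30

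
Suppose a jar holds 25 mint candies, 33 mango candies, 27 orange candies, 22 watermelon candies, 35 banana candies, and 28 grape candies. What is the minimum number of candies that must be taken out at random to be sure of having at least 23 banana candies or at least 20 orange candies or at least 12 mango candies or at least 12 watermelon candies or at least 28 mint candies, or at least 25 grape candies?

Each of the 6 flavors has its own threshold; avoid all of them simultaneously.
The worst case stops just short of every target: all 25 mint, 11 mango, 19 orange, 11 watermelon, 22 banana, 24 grape — 25 + 11 + 19 + 11 + 22 + 24 = 112 candies.
One more candy must push some flavor to its target, so 112 + 1 = 113.

113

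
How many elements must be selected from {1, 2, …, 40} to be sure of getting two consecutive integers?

21

Partition {1, …, 40} into 20 pairs: {1,2}, {3,4}, …, {39,40}.
Choosing 20 integers — say the 20 even numbers 2, 4, …, 40 — takes one from each pair and avoids the property.
Choosing 21 forces two into the same pair by pigeonhole, and those are consecutive. So 21.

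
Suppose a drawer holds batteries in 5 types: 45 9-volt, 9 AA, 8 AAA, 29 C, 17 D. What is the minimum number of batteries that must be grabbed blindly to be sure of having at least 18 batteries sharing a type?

Treat the 5 types as pigeonholes.
In the worst case we take at most 17 of each type, but all 9 AA and all 8 AAA (fewer than 17), giving 17 + 9 + 8 + 17 + 17 = 68.
One more battery then forces some type to 18, so 68 + 1 = 69.

69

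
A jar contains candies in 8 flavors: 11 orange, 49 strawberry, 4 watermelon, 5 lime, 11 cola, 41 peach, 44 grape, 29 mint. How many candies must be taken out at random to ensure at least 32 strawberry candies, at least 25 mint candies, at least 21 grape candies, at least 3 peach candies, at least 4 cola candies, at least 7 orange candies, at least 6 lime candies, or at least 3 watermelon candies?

Each of the 8 flavors has its own threshold; avoid all of them simultaneously.
The worst case stops just short of every target: 6 orange, 31 strawberry, 2 watermelon, 5 lime, 3 cola, 2 peach, 20 grape, 24 mint — 6 + 31 + 2 + 5 + 3 + 2 + 20 + 24 = 93 candies.
One more candy must push some flavor to its target, so 93 + 1 = 94.

94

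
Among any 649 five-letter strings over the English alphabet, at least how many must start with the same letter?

25

If each of the 26 possible first letters held at most 24, the total would be at most 26 × 24 = 624 < 649, a contradiction.
So at least one holds ⌈649/26⌉ = 25.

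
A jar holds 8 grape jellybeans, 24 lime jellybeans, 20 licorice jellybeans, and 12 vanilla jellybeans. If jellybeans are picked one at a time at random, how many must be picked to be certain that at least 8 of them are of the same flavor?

Treat the 4 flavors as pigeonholes.
The worst case takes 7 jellybeans of each flavor without reaching 8 of any: 4 × 7 = 28.
The next jellybean must bring some flavor to 8, so 28 + 1 = 29.

29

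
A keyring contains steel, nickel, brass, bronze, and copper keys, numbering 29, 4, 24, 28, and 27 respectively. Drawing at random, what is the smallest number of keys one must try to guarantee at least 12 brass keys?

The worst case draws every non-brass key first: 29 + 4 + 28 + 27 = 88.
The next 12 draws are then forced to be brass, giving 88 + 12 = 100.

100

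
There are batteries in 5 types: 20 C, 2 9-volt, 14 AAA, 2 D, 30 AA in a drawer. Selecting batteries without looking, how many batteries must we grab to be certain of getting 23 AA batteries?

The worst case draws every non-AA battery first: 20 + 2 + 14 + 2 = 38.
The next 23 draws are then forced to be AA, giving 38 + 23 = 61.

61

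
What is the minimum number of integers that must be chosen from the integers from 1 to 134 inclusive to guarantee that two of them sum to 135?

68

Partition {1, …, 134} into 67 pairs: {1,134}, {2,133}, …, {67,68}.
Choosing 67 integers — say the integers 1 through 67 — takes one from each pair and avoids the property.
Choosing 68 forces two into the same pair by pigeonhole, and those sum to 135. So 68.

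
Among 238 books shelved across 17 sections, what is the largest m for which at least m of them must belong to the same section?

14

The 238 books fall into 17 sections.
If each of the 17 sections held at most 13, the total would be at most 17 × 13 = 221 < 238, a contradiction.
So at least one holds ⌈238/17⌉ = 14.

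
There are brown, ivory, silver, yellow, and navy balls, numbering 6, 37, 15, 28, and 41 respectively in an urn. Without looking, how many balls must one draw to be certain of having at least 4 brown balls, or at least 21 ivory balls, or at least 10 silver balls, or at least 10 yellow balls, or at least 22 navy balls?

63

The worst case stops just short of every target: 3 brown, 20 ivory, 9 silver, 9 yellow, 21 navy — 3 + 20 + 9 + 9 + 21 = 62 balls.
One more ball must push some color to its target, so 62 + 1 = 63.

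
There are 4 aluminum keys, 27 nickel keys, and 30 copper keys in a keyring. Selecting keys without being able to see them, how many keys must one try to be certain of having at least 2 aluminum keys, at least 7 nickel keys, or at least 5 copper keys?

Each of the 3 types has its own threshold; avoid all of them simultaneously.
The worst case stops just short of every target: 1 aluminum, 6 nickel, 4 copper — 1 + 6 + 4 = 11 keys.
One more key must push some type to its target, so 11 + 1 = 12.

12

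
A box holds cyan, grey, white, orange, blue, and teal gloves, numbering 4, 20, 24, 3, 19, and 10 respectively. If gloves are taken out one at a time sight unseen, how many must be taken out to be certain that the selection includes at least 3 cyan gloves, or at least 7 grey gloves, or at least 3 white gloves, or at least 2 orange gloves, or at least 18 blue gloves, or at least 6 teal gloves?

Each of the 6 colors has its own threshold; avoid all of them simultaneously.
The worst case stops just short of every target: 2 cyan, 6 grey, 2 white, 1 orange, 17 blue, 5 teal — 2 + 6 + 2 + 1 + 17 + 5 = 33 gloves.
One more glove must push some color to its target, so 33 + 1 = 34.

34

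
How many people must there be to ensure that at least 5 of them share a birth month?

There are 12 months of the year acting as pigeonholes.
With 12 × 4 = 48 people we could place exactly 4 in each, with no class reaching 5.
One more forces some class to hold 5, so 48 + 1 = 49.

49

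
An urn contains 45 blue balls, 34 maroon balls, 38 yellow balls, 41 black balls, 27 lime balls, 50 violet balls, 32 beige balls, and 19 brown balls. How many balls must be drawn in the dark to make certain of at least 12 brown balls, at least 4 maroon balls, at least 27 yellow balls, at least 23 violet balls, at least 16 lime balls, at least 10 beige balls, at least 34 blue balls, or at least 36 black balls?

The worst case stops just short of every target: 33 blue, 3 maroon, 26 yellow, 35 black, 15 lime, 22 violet, 9 beige, 11 brown — 33 + 3 + 26 + 35 + 15 + 22 + 9 + 11 = 154 balls.
One more ball must push some color to its target, so 154 + 1 = 155.

155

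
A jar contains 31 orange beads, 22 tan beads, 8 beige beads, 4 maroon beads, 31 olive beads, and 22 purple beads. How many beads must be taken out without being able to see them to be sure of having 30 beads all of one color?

In the worst case we take at most 29 of each color, but all 22 tan, all 8 beige, all 4 maroon, and all 22 purple (fewer than 29), giving 29 + 22 + 8 + 4 + 29 + 22 = 114.
One more bead then forces some color to 30, so 114 + 1 = 115.

115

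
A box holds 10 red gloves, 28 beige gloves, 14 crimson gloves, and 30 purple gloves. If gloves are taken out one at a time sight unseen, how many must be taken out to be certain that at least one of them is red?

73

The worst case draws every non-red glove first: 28 + 14 + 30 = 72.
The next draw is then forced to be red, giving 72 + 1 = 73.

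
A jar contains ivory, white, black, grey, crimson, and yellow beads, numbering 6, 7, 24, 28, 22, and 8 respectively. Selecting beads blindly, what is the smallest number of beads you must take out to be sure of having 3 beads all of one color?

The worst case takes 2 beads of each color without reaching 3 of any: 6 × 2 = 12.
The next bead must bring some color to 3, so 12 + 1 = 13.

13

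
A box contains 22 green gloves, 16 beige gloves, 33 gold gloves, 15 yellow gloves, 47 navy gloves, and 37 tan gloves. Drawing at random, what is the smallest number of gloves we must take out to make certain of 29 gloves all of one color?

138

In the worst case we take at most 28 of each color, but all 22 green, all 16 beige, and all 15 yellow (fewer than 28), giving 22 + 16 + 28 + 15 + 28 + 28 = 137.
One more glove then forces some color to 29, so 137 + 1 = 138.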